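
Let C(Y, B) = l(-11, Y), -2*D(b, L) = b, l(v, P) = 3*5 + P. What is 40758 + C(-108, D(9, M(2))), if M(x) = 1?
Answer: 40665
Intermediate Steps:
l(v, P) = 15 + P
D(b, L) = -b/2
C(Y, B) = 15 + Y
40758 + C(-108, D(9, M(2))) = 40758 + (15 - 108) = 40758 - 93 = 40665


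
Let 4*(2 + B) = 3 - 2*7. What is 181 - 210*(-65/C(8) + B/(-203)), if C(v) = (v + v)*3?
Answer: 106827/232 ≈ 460.46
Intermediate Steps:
B = -19/4 (B = -2 + (3 - 2*7)/4 = -2 + (3 - 14)/4 = -2 + (¼)*(-11) = -2 - 11/4 = -19/4 ≈ -4.7500)
C(v) = 6*v (C(v) = (2*v)*3 = 6*v)
181 - 210*(-65/C(8) + B/(-203)) = 181 - 210*(-65/(6*8) - 19/4/(-203)) = 181 - 210*(-65/48 - 19/4*(-1/203)) = 181 - 210*(-65*1/48 + 19/812) = 181 - 210*(-65/48 + 19/812) = 181 - 210*(-12967/9744) = 181 + 64835/232 = 106827/232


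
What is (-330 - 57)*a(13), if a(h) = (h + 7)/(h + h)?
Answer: -3870/13 ≈ -297.69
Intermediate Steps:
a(h) = (7 + h)/(2*h) (a(h) = (7 + h)/((2*h)) = (7 + h)*(1/(2*h)) = (7 + h)/(2*h))
(-330 - 57)*a(13) = (-330 - 57)*((1/2)*(7 + 13)/13) = -387*20/(2*13) = -387*10/13 = -3870/13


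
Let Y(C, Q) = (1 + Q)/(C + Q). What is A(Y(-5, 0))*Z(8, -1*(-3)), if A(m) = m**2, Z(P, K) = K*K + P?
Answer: 17/25 ≈ 0.68000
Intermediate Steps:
Z(P, K) = P + K**2 (Z(P, K) = K**2 + P = P + K**2)
Y(C, Q) = (1 + Q)/(C + Q)
A(Y(-5, 0))*Z(8, -1*(-3)) = ((1 + 0)/(-5 + 0))**2*(8 + (-1*(-3))**2) = (1/(-5))**2*(8 + 3**2) = (-1/5*1)**2*(8 + 9) = (-1/5)**2*17 = (1/25)*17 = 17/25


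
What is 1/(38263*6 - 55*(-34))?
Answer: 1/231448 ≈ 4.3206e-6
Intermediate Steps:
1/(38263*6 - 55*(-34)) = 1/(229578 + 1870) = 1/231448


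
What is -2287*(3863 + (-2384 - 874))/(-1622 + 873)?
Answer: 1383635/749 ≈ 1847.3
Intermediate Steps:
-2287*(3863 + (-2384 - 874))/(-1622 + 873) = -2287/((-749/(3863 - 3258))) = -2287/((-749/605)) = -2287/((-749*1/605)) = -2287/(-749/605) = -2287*(-605/749) = 1383635/749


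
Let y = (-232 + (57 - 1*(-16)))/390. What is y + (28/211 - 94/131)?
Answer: -3566553/3593330 ≈ -0.99255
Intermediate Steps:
y = -53/130 (y = (-232 + (57 + 16))*(1/390) = (-232 + 73)*(1/390) = -159*1/390 = -53/130 ≈ -0.40769)
y + (28/211 - 94/131) = -53/130 + (28/211 - 94/131) = -53/130 - 16166/27641 = -3566553/3593330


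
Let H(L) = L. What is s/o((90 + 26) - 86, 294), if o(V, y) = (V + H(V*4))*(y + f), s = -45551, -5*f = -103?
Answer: -4141/4290 ≈ -0.96527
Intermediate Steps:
f = 103/5 (f = -⅕*(-103) = 103/5 ≈ 20.600)
o(V, y) = 5*V*(103/5 + y) (o(V, y) = (V + V*4)*(y + 103/5) = (V + 4*V)*(103/5 + y) = (5*V)*(103/5 + y) = 5*V*(103/5 + y))
s/o((90 + 26) - 86, 294) = -45551*1/((103 + 5*294)*((90 + 26) - 86)) = -45551*1/((103 + 1470)*(116 - 86)) = -45551/(30*1573) = -45551/47190 = -45551*1/47190 = -4141/4290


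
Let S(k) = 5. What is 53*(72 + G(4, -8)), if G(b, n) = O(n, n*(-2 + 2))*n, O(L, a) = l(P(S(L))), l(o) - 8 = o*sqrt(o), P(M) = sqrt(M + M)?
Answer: 424 - 424*10**(3/4) ≈ -1960.3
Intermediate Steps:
P(M) = sqrt(2)*sqrt(M) (P(M) = sqrt(2*M) = sqrt(2)*sqrt(M))
l(o) = 8 + o**(3/2) (l(o) = 8 + o*sqrt(o) = 8 + o**(3/2))
O(L, a) = 8 + 10**(3/4) (O(L, a) = 8 + (sqrt(2)*sqrt(5))**(3/2) = 8 + (sqrt(10))**(3/2) = 8 + 10**(3/4))
G(b, n) = n*(8 + 10**(3/4)) (G(b, n) = (8 + 10**(3/4))*n = n*(8 + 10**(3/4)))
53*(72 + G(4, -8)) = 53*(72 - 8*(8 + 10**(3/4))) = 53*(72 + (-64 - 8*10**(3/4))) = 53*(8 - 8*10**(3/4)) = 424 - 424*10**(3/4)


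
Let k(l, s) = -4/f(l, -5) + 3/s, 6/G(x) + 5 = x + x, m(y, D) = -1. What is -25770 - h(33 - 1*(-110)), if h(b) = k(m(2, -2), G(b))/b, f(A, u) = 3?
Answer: -22111495/858 ≈ -25771.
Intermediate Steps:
G(x) = 6/(-5 + 2*x) (G(x) = 6/(-5 + (x + x)) = 6/(-5 + 2*x))
k(l, s) = -4/3 + 3/s
h(b) = (-23/6 + b)/b (h(b) = (-4/3 + 3/((6/(-5 + 2*b))))/b = (-4/3 + 3*(-⅚ + b/3))/b = (-4/3 + (-5/2 + b))/b = (-23/6 + b)/b)
-25770 - h(33 - 1*(-110)) = -25770 - (-23/6 + (33 - 1*(-110)))/(33 - 1*(-110)) = -25770 - (-23/6 + (33 + 110))/(33 + 110) = -25770 - (-23/6 + 143)/143 = -25770 - 835/(143*6) = -25770 - 1*835/858 = -25770 - 835/858 = -22111495/858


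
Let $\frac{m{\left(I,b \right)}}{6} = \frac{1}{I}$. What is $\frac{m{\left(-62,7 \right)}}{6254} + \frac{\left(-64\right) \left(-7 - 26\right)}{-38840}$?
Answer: $- \frac{51197301}{941258270} \approx -0.054392$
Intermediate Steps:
$m{\left(I,b \right)} = \frac{6}{I}$
$\frac{m{\left(-62,7 \right)}}{6254} + \frac{\left(-64\right) \left(-7 - 26\right)}{-38840} = \frac{6 \frac{1}{-62}}{6254} + \frac{\left(-64\right) \left(-7 - 26\right)}{-38840} = 6 \left(- \frac{1}{62}\right) \frac{1}{6254} + \left(-64\right) \left(-33\right) \left(- \frac{1}{38840}\right) = \left(- \frac{3}{31}\right) \frac{1}{6254} + 2112 \left(- \frac{1}{38840}\right) = - \frac{3}{193874} - \frac{264}{4855} = - \frac{51197301}{941258270}$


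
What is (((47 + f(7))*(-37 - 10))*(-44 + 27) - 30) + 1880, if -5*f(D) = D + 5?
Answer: 187427/5 ≈ 37485.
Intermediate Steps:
f(D) = -1 - D/5 (f(D) = -(D + 5)/5 = -(5 + D)/5 = -1 - D/5)
(((47 + f(7))*(-37 - 10))*(-44 + 27) - 30) + 1880 = (((47 + (-1 - 1/5*7))*(-37 - 10))*(-44 + 27) - 30) + 1880 = (((47 + (-1 - 7/5))*(-47))*(-17) - 30) + 1880 = (((47 - 12/5)*(-47))*(-17) - 30) + 1880 = (((223/5)*(-47))*(-17) - 30) + 1880 = (-10481/5*(-17) - 30) + 1880 = (178177/5 - 30) + 1880 = 178027/5 + 1880 = 187427/5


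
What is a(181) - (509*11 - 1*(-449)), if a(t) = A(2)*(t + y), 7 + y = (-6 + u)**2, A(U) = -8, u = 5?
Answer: -7448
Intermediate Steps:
y = -6 (y = -7 + (-6 + 5)**2 = -7 + (-1)**2 = -7 + 1 = -6)
a(t) = 48 - 8*t (a(t) = -8*(t - 6) = -8*(-6 + t) = 48 - 8*t)
a(181) - (509*11 - 1*(-449)) = (48 - 8*181) - (509*11 - 1*(-449)) = (48 - 1448) - (5599 + 449) = -1400 - 1*6048 = -1400 - 6048 = -7448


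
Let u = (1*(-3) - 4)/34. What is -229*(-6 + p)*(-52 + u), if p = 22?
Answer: 3251800/17 ≈ 1.9128e+5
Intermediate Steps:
u = -7/34 (u = (-3 - 4)*(1/34) = -7*1/34 = -7/34 ≈ -0.20588)
-229*(-6 + p)*(-52 + u) = -229*(-6 + 22)*(-52 - 7/34) = -3664*(-1775)/34 = -229*(-14200/17) = 3251800/17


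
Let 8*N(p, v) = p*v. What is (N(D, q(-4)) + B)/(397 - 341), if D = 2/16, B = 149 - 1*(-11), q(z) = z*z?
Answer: 641/224 ≈ 2.8616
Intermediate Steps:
q(z) = z²
B = 160 (B = 149 + 11 = 160)
D = ⅛ (D = 2*(1/16) = ⅛ ≈ 0.12500)
N(p, v) = p*v/8 (N(p, v) = (p*v)/8 = p*v/8)
(N(D, q(-4)) + B)/(397 - 341) = ((⅛)*(⅛)*(-4)² + 160)/(397 - 341) = ((⅛)*(⅛)*16 + 160)/56 = (¼ + 160)*(1/56) = (641/4)*(1/56) = 641/224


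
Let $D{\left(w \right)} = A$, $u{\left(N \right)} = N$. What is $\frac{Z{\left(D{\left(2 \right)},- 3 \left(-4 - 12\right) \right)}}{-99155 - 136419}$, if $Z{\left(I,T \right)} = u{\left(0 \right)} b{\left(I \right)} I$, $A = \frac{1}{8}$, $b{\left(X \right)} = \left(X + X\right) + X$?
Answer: $0$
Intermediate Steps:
$b{\left(X \right)} = 3 X$ ($b{\left(X \right)} = 2 X + X = 3 X$)
$A = \frac{1}{8} \approx 0.125$
$D{\left(w \right)} = \frac{1}{8}$
$Z{\left(I,T \right)} = 0$ ($Z{\left(I,T \right)} = 0 \cdot 3 I I = 0 I = 0$)
$\frac{Z{\left(D{\left(2 \right)},- 3 \left(-4 - 12\right) \right)}}{-99155 - 136419} = \frac{0}{-99155 - 136419} = \frac{0}{-235574} = 0 \left(- \frac{1}{235574}\right) = 0$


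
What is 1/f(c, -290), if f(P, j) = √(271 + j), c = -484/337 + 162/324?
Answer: -I*√19/19 ≈ -0.22942*I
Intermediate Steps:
c = -631/674 (c = -484*1/337 + 162*(1/324) = -484/337 + ½ = -631/674 ≈ -0.93620)
1/f(c, -290) = 1/(√(271 - 290)) = 1/(√(-19)) = 1/(I*√19) = -I*√19/19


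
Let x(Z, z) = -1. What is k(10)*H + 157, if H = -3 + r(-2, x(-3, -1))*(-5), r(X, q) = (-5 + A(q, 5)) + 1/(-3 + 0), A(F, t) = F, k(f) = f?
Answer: 1331/3 ≈ 443.67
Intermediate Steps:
r(X, q) = -16/3 + q (r(X, q) = (-5 + q) + 1/(-3 + 0) = (-5 + q) + 1/(-3) = (-5 + q) - 1/3 = -16/3 + q)
H = 86/3 (H = -3 + (-16/3 - 1)*(-5) = -3 - 19/3*(-5) = -3 + 95/3 = 86/3 ≈ 28.667)
k(10)*H + 157 = 10*(86/3) + 157 = 860/3 + 157 = 1331/3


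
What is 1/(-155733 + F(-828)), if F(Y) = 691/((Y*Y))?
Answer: -685584/106768052381 ≈ -6.4212e-6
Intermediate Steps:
F(Y) = 691/Y² (F(Y) = 691/(Y²) = 691/Y²)
1/(-155733 + F(-828)) = 1/(-155733 + 691/(-828)²) = 1/(-155733 + 691*(1/685584)) = 1/(-155733 + 691/685584) = 1/(-106768052381/685584) = -685584/106768052381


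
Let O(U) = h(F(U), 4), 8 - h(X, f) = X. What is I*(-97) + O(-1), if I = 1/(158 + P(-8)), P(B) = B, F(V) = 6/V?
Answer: 2003/150 ≈ 13.353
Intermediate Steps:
h(X, f) = 8 - X
O(U) = 8 - 6/U
I = 1/150 (I = 1/(158 - 8) = 1/150 ≈ 0.0066667)
I*(-97) + O(-1) = (1/150)*(-97) + (8 - 6/(-1)) = -97/150 + (8 - 6*(-1)) = -97/150 + (8 + 6) = -97/150 + 14 = 2003/150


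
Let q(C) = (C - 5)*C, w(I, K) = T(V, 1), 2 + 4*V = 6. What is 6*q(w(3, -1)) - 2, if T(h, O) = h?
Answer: -26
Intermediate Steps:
V = 1 (V = -½ + (¼)*6 = -½ + 3/2 = 1)
w(I, K) = 1
q(C) = C*(-5 + C) (q(C) = (-5 + C)*C = C*(-5 + C))
6*q(w(3, -1)) - 2 = 6*(1*(-5 + 1)) - 2 = 6*(1*(-4)) - 2 = 6*(-4) - 2 = -24 - 2 = -26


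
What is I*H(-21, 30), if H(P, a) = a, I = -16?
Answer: -480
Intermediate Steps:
I*H(-21, 30) = -16*30 = -480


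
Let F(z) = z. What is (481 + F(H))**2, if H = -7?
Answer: 224676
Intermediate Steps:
(481 + F(H))**2 = (481 - 7)**2 = 474**2 = 224676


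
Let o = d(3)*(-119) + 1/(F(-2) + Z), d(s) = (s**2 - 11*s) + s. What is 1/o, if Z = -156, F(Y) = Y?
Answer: 158/394841 ≈ 0.00040016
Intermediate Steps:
d(s) = s**2 - 10*s
o = 394841/158 (o = (3*(-10 + 3))*(-119) + 1/(-2 - 156) = (3*(-7))*(-119) + 1/(-158) = -21*(-119) - 1/158 = 2499 - 1/158 = 394841/158 ≈ 2499.0)
1/o = 1/(394841/158) = 158/394841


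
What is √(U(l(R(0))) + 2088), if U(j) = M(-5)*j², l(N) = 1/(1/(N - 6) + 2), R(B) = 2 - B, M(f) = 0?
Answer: 6*√58 ≈ 45.695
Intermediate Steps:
l(N) = 1/(2 + 1/(-6 + N)) (l(N) = 1/(1/(-6 + N) + 2) = 1/(2 + 1/(-6 + N)))
U(j) = 0 (U(j) = 0*j² = 0)
√(U(l(R(0))) + 2088) = √(0 + 2088) = √2088 = 6*√58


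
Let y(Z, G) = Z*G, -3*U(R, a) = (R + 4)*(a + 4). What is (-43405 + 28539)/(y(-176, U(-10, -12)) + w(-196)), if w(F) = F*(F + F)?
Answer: -7433/39824 ≈ -0.18665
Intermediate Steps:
U(R, a) = -(4 + R)*(4 + a)/3 (U(R, a) = -(R + 4)*(a + 4)/3 = -(4 + R)*(4 + a)/3)
w(F) = 2*F² (w(F) = F*(2*F) = 2*F²)
y(Z, G) = G*Z
(-43405 + 28539)/(y(-176, U(-10, -12)) + w(-196)) = (-43405 + 28539)/((-16/3 - 4/3*(-10) - 4/3*(-12) - ⅓*(-10)*(-12))*(-176) + 2*(-196)²) = -14866/((-16/3 + 40/3 + 16 - 40)*(-176) + 2*38416) = -14866/(-16*(-176) + 76832) = -14866/(2816 + 76832) = -14866/79648 = -14866*1/79648 = -7433/39824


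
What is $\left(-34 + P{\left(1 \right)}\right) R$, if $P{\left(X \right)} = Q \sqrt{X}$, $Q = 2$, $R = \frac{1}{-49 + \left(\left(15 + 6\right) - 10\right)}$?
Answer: $\frac{16}{19} \approx 0.8421$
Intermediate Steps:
$R = - \frac{1}{38}$ ($R = \frac{1}{-49 + \left(21 - 10\right)} = \frac{1}{-49 + 11} = \frac{1}{-38} = - \frac{1}{38} \approx -0.026316$)
$P{\left(X \right)} = 2 \sqrt{X}$
$\left(-34 + P{\left(1 \right)}\right) R = \left(-34 + 2 \sqrt{1}\right) \left(- \frac{1}{38}\right) = \left(-34 + 2 \cdot 1\right) \left(- \frac{1}{38}\right) = \left(-34 + 2\right) \left(- \frac{1}{38}\right) = \left(-32\right) \left(- \frac{1}{38}\right) = \frac{16}{19}$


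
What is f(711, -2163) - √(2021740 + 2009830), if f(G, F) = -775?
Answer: -775 - √4031570 ≈ -2782.9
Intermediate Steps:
f(711, -2163) - √(2021740 + 2009830) = -775 - √(2021740 + 2009830) = -775 - √4031570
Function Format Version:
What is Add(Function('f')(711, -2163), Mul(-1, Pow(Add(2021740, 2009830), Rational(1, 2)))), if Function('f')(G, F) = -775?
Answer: Add(-775, Mul(-1, Pow(4031570, Rational(1, 2)))) ≈ -2782.9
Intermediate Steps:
Add(Function('f')(711, -2163), Mul(-1, Pow(Add(2021740, 2009830), Rational(1, 2)))) = Add(-775, Mul(-1, Pow(Add(2021740, 2009830), Rational(1, 2)))) = Add(-775, Mul(-1, Pow(4031570, Rational(1, 2))))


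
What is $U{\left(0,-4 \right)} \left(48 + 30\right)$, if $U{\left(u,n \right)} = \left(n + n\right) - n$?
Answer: $-312$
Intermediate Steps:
$U{\left(u,n \right)} = n$ ($U{\left(u,n \right)} = 2 n - n = n$)
$U{\left(0,-4 \right)} \left(48 + 30\right) = - 4 \left(48 + 30\right) = \left(-4\right) 78 = -312$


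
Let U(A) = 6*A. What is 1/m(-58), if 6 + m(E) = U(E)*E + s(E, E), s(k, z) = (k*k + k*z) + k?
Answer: 1/26848 ≈ 3.7247e-5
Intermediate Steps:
s(k, z) = k + k² + k*z (s(k, z) = (k² + k*z) + k = k + k² + k*z)
m(E) = -6 + 6*E² + E*(1 + 2*E) (m(E) = -6 + ((6*E)*E + E*(1 + E + E)) = -6 + (6*E² + E*(1 + 2*E)) = -6 + 6*E² + E*(1 + 2*E))
1/m(-58) = 1/(-6 - 58 + 8*(-58)²) = 1/(-6 - 58 + 8*3364) = 1/(-6 - 58 + 26912) = 1/26848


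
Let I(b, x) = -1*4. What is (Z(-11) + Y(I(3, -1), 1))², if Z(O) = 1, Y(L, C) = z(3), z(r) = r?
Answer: 16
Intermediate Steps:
I(b, x) = -4
Y(L, C) = 3
(Z(-11) + Y(I(3, -1), 1))² = (1 + 3)² = 4² = 16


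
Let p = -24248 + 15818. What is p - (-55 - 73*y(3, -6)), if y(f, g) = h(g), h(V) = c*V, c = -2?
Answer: -7499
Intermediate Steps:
h(V) = -2*V
y(f, g) = -2*g
p = -8430
p - (-55 - 73*y(3, -6)) = -8430 - (-55 - (-146)*(-6)) = -8430 - (-55 - 73*12) = -8430 - (-55 - 876) = -8430 - 1*(-931) = -8430 + 931 = -7499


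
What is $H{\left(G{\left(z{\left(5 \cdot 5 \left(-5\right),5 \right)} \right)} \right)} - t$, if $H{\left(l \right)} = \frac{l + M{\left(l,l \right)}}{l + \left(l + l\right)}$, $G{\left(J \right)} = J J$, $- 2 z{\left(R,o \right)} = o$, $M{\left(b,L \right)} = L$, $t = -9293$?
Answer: $\frac{27881}{3} \approx 9293.7$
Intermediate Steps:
$z{\left(R,o \right)} = - \frac{o}{2}$
$G{\left(J \right)} = J^{2}$
$H{\left(l \right)} = \frac{2}{3}$ ($H{\left(l \right)} = \frac{l + l}{l + \left(l + l\right)} = \frac{2 l}{l + 2 l} = \frac{2 l}{3 l} = 2 l \frac{1}{3 l} = \frac{2}{3}$)
$H{\left(G{\left(z{\left(5 \cdot 5 \left(-5\right),5 \right)} \right)} \right)} - t = \frac{2}{3} - -9293 = \frac{2}{3} + 9293 = \frac{27881}{3}$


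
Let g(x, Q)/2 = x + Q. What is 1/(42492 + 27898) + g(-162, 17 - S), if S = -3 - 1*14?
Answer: -18019839/70390 ≈ -256.00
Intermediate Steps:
S = -17 (S = -3 - 14 = -17)
g(x, Q) = 2*Q + 2*x (g(x, Q) = 2*(x + Q) = 2*(Q + x) = 2*Q + 2*x)
1/(42492 + 27898) + g(-162, 17 - S) = 1/(42492 + 27898) + (2*(17 - 1*(-17)) + 2*(-162)) = 1/70390 + (2*(17 + 17) - 324) = 1/70390 + (2*34 - 324) = 1/70390 + (68 - 324) = 1/70390 - 256 = -18019839/70390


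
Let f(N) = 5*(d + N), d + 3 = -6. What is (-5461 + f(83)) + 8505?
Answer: 3414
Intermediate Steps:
d = -9 (d = -3 - 6 = -9)
f(N) = -45 + 5*N (f(N) = 5*(-9 + N) = -45 + 5*N)
(-5461 + f(83)) + 8505 = (-5461 + (-45 + 5*83)) + 8505 = (-5461 + (-45 + 415)) + 8505 = (-5461 + 370) + 8505 = -5091 + 8505 = 3414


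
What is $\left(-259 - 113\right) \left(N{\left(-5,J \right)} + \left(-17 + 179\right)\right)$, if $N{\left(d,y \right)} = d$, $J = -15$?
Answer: $-58404$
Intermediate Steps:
$\left(-259 - 113\right) \left(N{\left(-5,J \right)} + \left(-17 + 179\right)\right) = \left(-259 - 113\right) \left(-5 + \left(-17 + 179\right)\right) = - 372 \left(-5 + 162\right) = \left(-372\right) 157 = -58404$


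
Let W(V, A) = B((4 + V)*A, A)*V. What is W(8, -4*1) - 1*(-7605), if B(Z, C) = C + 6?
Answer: 7621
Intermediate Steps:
B(Z, C) = 6 + C
W(V, A) = V*(6 + A) (W(V, A) = (6 + A)*V = V*(6 + A))
W(8, -4*1) - 1*(-7605) = 8*(6 - 4*1) - 1*(-7605) = 8*(6 - 4) + 7605 = 8*2 + 7605 = 16 + 7605 = 7621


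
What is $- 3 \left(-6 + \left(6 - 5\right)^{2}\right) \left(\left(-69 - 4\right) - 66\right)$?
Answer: $-2085$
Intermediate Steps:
$- 3 \left(-6 + \left(6 - 5\right)^{2}\right) \left(\left(-69 - 4\right) - 66\right) = - 3 \left(-6 + 1^{2}\right) \left(\left(-69 - 4\right) - 66\right) = - 3 \left(-6 + 1\right) \left(-73 - 66\right) = \left(-3\right) \left(-5\right) \left(-139\right) = 15 \left(-139\right) = -2085$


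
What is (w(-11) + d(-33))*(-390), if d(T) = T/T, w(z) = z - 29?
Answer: 15210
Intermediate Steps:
w(z) = -29 + z
d(T) = 1
(w(-11) + d(-33))*(-390) = ((-29 - 11) + 1)*(-390) = (-40 + 1)*(-390) = -39*(-390) = 15210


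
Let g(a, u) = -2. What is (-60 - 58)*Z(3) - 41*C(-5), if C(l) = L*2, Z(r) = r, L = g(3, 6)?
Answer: -190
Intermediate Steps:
L = -2
C(l) = -4 (C(l) = -2*2 = -4)
(-60 - 58)*Z(3) - 41*C(-5) = (-60 - 58)*3 - 41*(-4) = -118*3 + 164 = -354 + 164 = -190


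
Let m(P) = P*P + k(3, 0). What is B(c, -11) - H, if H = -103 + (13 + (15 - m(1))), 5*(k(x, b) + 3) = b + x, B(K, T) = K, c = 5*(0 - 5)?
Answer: 243/5 ≈ 48.600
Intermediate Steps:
c = -25 (c = 5*(-5) = -25)
k(x, b) = -3 + b/5 + x/5 (k(x, b) = -3 + (b + x)/5 = -3 + (b/5 + x/5) = -3 + b/5 + x/5)
m(P) = -12/5 + P² (m(P) = P*P + (-3 + (⅕)*0 + (⅕)*3) = P² + (-3 + 0 + ⅗) = P² - 12/5 = -12/5 + P²)
H = -368/5 (H = -103 + (13 + (15 - (-12/5 + 1²))) = -103 + (13 + (15 - (-12/5 + 1))) = -103 + (13 + (15 - 1*(-7/5))) = -103 + (13 + (15 + 7/5)) = -103 + (13 + 82/5) = -103 + 147/5 = -368/5 ≈ -73.600)
B(c, -11) - H = -25 - 1*(-368/5) = -25 + 368/5 = 243/5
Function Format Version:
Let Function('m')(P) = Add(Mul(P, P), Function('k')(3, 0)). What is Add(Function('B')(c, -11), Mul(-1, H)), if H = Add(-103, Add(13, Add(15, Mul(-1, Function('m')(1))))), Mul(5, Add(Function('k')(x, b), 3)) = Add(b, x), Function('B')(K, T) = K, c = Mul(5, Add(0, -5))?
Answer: Rational(243, 5) ≈ 48.600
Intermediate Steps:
c = -25 (c = Mul(5, -5) = -25)
Function('k')(x, b) = Add(-3, Mul(Rational(1, 5), b), Mul(Rational(1, 5), x)) (Function('k')(x, b) = Add(-3, Mul(Rational(1, 5), Add(b, x))) = Add(-3, Add(Mul(Rational(1, 5), b), Mul(Rational(1, 5), x))) = Add(-3, Mul(Rational(1, 5), b), Mul(Rational(1, 5), x)))
Function('m')(P) = Add(Rational(-12, 5), Pow(P, 2)) (Function('m')(P) = Add(Mul(P, P), Add(-3, Mul(Rational(1, 5), 0), Mul(Rational(1, 5), 3))) = Add(Pow(P, 2), Add(-3, 0, Rational(3, 5))) = Add(Pow(P, 2), Rational(-12, 5)) = Add(Rational(-12, 5), Pow(P, 2)))
H = Rational(-368, 5) (H = Add(-103, Add(13, Add(15, Mul(-1, Add(Rational(-12, 5), Pow(1, 2)))))) = Add(-103, Add(13, Add(15, Mul(-1, Add(Rational(-12, 5), 1))))) = Add(-103, Add(13, Add(15, Mul(-1, Rational(-7, 5))))) = Add(-103, Add(13, Add(15, Rational(7, 5)))) = Add(-103, Add(13, Rational(82, 5))) = Add(-103, Rational(147, 5)) = Rational(-368, 5) ≈ -73.600)
Add(Function('B')(c, -11), Mul(-1, H)) = Add(-25, Mul(-1, Rational(-368, 5))) = Add(-25, Rational(368, 5)) = Rational(243, 5)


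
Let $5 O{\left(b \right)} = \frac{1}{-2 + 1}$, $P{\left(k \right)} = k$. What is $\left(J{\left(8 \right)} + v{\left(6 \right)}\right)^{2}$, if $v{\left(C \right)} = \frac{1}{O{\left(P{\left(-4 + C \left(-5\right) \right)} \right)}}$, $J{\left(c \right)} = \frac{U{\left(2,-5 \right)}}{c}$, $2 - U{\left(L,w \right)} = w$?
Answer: $\frac{1089}{64} \approx 17.016$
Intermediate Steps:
$U{\left(L,w \right)} = 2 - w$
$J{\left(c \right)} = \frac{7}{c}$ ($J{\left(c \right)} = \frac{2 - -5}{c} = \frac{2 + 5}{c} = \frac{7}{c}$)
$O{\left(b \right)} = - \frac{1}{5}$ ($O{\left(b \right)} = \frac{1}{5 \left(-2 + 1\right)} = \frac{1}{5 \left(-1\right)} = \frac{1}{5} \left(-1\right) = - \frac{1}{5}$)
$v{\left(C \right)} = -5$ ($v{\left(C \right)} = \frac{1}{- \frac{1}{5}} = -5$)
$\left(J{\left(8 \right)} + v{\left(6 \right)}\right)^{2} = \left(\frac{7}{8} - 5\right)^{2} = \left(- \frac{33}{8}\right)^{2} = \frac{1089}{64}$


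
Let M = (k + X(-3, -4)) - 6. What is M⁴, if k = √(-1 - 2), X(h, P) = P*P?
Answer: (10 + I*√3)⁴ ≈ 8209.0 + 6720.4*I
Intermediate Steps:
X(h, P) = P²
k = I*√3 (k = √(-3) = I*√3 ≈ 1.732*I)
M = 10 + I*√3 (M = (I*√3 + (-4)²) - 6 = (I*√3 + 16) - 6 = (16 + I*√3) - 6 = 10 + I*√3 ≈ 10.0 + 1.732*I)
M⁴ = (10 + I*√3)⁴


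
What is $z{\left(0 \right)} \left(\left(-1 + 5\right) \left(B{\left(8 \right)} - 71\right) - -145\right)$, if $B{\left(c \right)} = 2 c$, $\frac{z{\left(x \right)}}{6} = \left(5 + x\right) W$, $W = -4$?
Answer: $9000$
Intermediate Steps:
$z{\left(x \right)} = -120 - 24 x$ ($z{\left(x \right)} = 6 \left(5 + x\right) \left(-4\right) = 6 \left(-20 - 4 x\right) = -120 - 24 x$)
$z{\left(0 \right)} \left(\left(-1 + 5\right) \left(B{\left(8 \right)} - 71\right) - -145\right) = \left(-120 - 0\right) \left(\left(-1 + 5\right) \left(2 \cdot 8 - 71\right) - -145\right) = \left(-120 + 0\right) \left(4 \left(16 - 71\right) + 145\right) = - 120 \left(4 \left(-55\right) + 145\right) = - 120 \left(-220 + 145\right) = \left(-120\right) \left(-75\right) = 9000$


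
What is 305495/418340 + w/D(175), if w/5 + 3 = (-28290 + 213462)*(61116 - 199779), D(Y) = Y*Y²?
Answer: -2148236333112427/89681637500 ≈ -23954.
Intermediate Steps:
D(Y) = Y³
w = -128382525195 (w = -15 + 5*((-28290 + 213462)*(61116 - 199779)) = -15 + 5*(185172*(-138663)) = -15 + 5*(-25676505036) = -15 - 128382525180 = -128382525195)
305495/418340 + w/D(175) = 305495/418340 - 128382525195/(175³) = 305495*(1/418340) - 128382525195/5359375 = 61099/83668 - 128382525195*1/5359375 = 61099/83668 - 25676505039/1071875 = -2148236333112427/89681637500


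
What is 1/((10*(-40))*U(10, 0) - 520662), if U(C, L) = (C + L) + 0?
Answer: -1/524662 ≈ -1.9060e-6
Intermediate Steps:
U(C, L) = C + L
1/((10*(-40))*U(10, 0) - 520662) = 1/((10*(-40))*(10 + 0) - 520662) = 1/(-400*10 - 520662) = 1/(-4000 - 520662) = 1/(-524662) = -1/524662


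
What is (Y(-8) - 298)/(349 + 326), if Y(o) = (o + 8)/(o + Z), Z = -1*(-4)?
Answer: -298/675 ≈ -0.44148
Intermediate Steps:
Z = 4
Y(o) = (8 + o)/(4 + o) (Y(o) = (o + 8)/(o + 4) = (8 + o)/(4 + o))
(Y(-8) - 298)/(349 + 326) = ((8 - 8)/(4 - 8) - 298)/(349 + 326) = (0/(-4) - 298)/675 = (-¼*0 - 298)*(1/675) = (0 - 298)*(1/675) = -298*1/675 = -298/675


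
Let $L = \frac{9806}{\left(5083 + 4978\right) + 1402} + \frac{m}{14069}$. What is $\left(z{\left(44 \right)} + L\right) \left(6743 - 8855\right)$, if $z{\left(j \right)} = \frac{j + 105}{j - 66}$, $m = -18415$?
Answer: $\frac{74584845920}{4887059} \approx 15262.0$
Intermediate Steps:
$z{\left(j \right)} = \frac{105 + j}{-66 + j}$
$L = - \frac{73130531}{161272947}$ ($L = \frac{9806}{\left(5083 + 4978\right) + 1402} - \frac{18415}{14069} = \frac{9806}{10061 + 1402} - \frac{18415}{14069} = \frac{9806}{11463} - \frac{18415}{14069} = - \frac{73130531}{161272947} \approx -0.45346$)
$\left(z{\left(44 \right)} + L\right) \left(6743 - 8855\right) = \left(\frac{105 + 44}{-66 + 44} - \frac{73130531}{161272947}\right) \left(6743 - 8855\right) = \left(\frac{1}{-22} \cdot 149 - \frac{73130531}{161272947}\right) \left(-2112\right) = \left(\left(- \frac{1}{22}\right) 149 - \frac{73130531}{161272947}\right) \left(-2112\right) = \left(- \frac{149}{22} - \frac{73130531}{161272947}\right) \left(-2112\right) = \left(- \frac{2330776435}{322545894}\right) \left(-2112\right) = \frac{74584845920}{4887059}$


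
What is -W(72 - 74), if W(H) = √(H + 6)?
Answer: -2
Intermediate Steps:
W(H) = √(6 + H)
-W(72 - 74) = -√(6 + (72 - 74)) = -√(6 - 2) = -√4 = -1*2 = -2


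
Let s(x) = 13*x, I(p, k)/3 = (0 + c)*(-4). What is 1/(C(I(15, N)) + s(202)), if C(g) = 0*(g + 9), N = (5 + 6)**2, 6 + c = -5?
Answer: 1/2626 ≈ 0.00038081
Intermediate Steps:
c = -11 (c = -6 - 5 = -11)
N = 121 (N = 11**2 = 121)
I(p, k) = 132 (I(p, k) = 3*((0 - 11)*(-4)) = 3*(-11*(-4)) = 3*44 = 132)
C(g) = 0 (C(g) = 0*(9 + g) = 0)
1/(C(I(15, N)) + s(202)) = 1/(0 + 13*202) = 1/(0 + 2626) = 1/2626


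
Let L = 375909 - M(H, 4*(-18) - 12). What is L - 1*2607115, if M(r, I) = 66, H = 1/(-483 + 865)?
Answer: -2231272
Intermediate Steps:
H = 1/382 ≈ 0.0026178
L = 375843 (L = 375909 - 1*66 = 375909 - 66 = 375843)
L - 1*2607115 = 375843 - 1*2607115 = 375843 - 2607115 = -2231272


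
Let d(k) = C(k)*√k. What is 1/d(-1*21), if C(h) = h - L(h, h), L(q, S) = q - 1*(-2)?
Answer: I*√21/42 ≈ 0.10911*I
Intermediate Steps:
L(q, S) = 2 + q (L(q, S) = q + 2 = 2 + q)
C(h) = -2 (C(h) = h - (2 + h) = h + (-2 - h) = -2)
d(k) = -2*√k
1/d(-1*21) = 1/(-2*I*√21) = I*√21/42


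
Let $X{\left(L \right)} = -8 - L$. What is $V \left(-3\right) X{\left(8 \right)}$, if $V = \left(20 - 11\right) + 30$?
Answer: $1872$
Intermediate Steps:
$V = 39$ ($V = 9 + 30 = 39$)
$V \left(-3\right) X{\left(8 \right)} = 39 \left(-3\right) \left(-8 - 8\right) = - 117 \left(-8 - 8\right) = \left(-117\right) \left(-16\right) = 1872$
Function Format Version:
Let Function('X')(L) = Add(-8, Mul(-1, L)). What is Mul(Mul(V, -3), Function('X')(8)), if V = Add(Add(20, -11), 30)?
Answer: 1872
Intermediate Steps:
V = 39 (V = Add(9, 30) = 39)
Mul(Mul(V, -3), Function('X')(8)) = Mul(Mul(39, -3), Add(-8, Mul(-1, 8))) = Mul(-117, Add(-8, -8)) = Mul(-117, -16) = 1872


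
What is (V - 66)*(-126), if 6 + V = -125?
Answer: 24822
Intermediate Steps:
V = -131 (V = -6 - 125 = -131)
(V - 66)*(-126) = (-131 - 66)*(-126) = -197*(-126) = 24822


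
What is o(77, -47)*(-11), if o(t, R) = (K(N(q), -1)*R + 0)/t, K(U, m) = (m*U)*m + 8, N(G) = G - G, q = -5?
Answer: 376/7 ≈ 53.714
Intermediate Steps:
N(G) = 0
K(U, m) = 8 + U*m² (K(U, m) = (U*m)*m + 8 = U*m² + 8 = 8 + U*m²)
o(t, R) = 8*R/t (o(t, R) = ((8 + 0*(-1)²)*R + 0)/t = ((8 + 0*1)*R + 0)/t = ((8 + 0)*R + 0)/t = (8*R + 0)/t = (8*R)/t = 8*R/t)
o(77, -47)*(-11) = (8*(-47)/77)*(-11) = (8*(-47)*(1/77))*(-11) = -376/77*(-11) = 376/7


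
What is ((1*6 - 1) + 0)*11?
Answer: 55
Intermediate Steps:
((1*6 - 1) + 0)*11 = ((6 - 1) + 0)*11 = (5 + 0)*11 = 5*11 = 55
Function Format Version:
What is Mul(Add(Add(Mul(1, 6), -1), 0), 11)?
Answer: 55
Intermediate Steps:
Mul(Add(Add(Mul(1, 6), -1), 0), 11) = Mul(Add(Add(6, -1), 0), 11) = Mul(Add(5, 0), 11) = Mul(5, 11) = 55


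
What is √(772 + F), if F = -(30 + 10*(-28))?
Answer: √1022 ≈ 31.969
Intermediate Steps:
F = 250 (F = -(30 - 280) = -1*(-250) = 250)
√(772 + F) = √(772 + 250) = √1022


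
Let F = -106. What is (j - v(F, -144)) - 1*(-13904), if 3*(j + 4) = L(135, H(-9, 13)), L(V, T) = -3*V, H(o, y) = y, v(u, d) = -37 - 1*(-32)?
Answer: 13770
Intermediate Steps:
v(u, d) = -5 (v(u, d) = -37 + 32 = -5)
j = -139 (j = -4 + (-3*135)/3 = -4 + (1/3)*(-405) = -4 - 135 = -139)
(j - v(F, -144)) - 1*(-13904) = (-139 - 1*(-5)) - 1*(-13904) = (-139 + 5) + 13904 = -134 + 13904 = 13770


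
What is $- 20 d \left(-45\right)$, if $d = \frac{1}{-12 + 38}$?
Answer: $\frac{450}{13} \approx 34.615$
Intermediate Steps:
$d = \frac{1}{26} \approx 0.038462$
$- 20 d \left(-45\right) = \left(-20\right) \frac{1}{26} \left(-45\right) = \left(- \frac{10}{13}\right) \left(-45\right) = \frac{450}{13}$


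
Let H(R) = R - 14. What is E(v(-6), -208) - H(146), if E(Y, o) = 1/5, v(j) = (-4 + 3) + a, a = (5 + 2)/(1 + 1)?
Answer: -659/5 ≈ -131.80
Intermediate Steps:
a = 7/2 ≈ 3.5000
H(R) = -14 + R
v(j) = 5/2 (v(j) = (-4 + 3) + 7/2 = -1 + 7/2 = 5/2)
E(Y, o) = ⅕
E(v(-6), -208) - H(146) = ⅕ - (-14 + 146) = ⅕ - 1*132 = ⅕ - 132 = -659/5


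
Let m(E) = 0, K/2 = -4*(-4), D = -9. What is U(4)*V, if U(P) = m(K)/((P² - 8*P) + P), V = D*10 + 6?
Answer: 0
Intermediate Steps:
K = 32 (K = 2*(-4*(-4)) = 2*16 = 32)
V = -84 (V = -9*10 + 6 = -90 + 6 = -84)
U(P) = 0 (U(P) = 0/((P² - 8*P) + P) = 0/(P² - 7*P) = 0)
U(4)*V = 0*(-84) = 0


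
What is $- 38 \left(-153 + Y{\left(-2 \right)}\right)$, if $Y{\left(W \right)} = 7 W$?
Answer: $6346$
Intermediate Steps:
$- 38 \left(-153 + Y{\left(-2 \right)}\right) = - 38 \left(-153 + 7 \left(-2\right)\right) = - 38 \left(-153 - 14\right) = \left(-38\right) \left(-167\right) = 6346$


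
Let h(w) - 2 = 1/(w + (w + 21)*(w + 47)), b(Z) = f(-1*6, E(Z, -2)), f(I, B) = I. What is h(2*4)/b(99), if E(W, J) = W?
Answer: -1069/3206 ≈ -0.33344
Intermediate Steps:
b(Z) = -6 (b(Z) = -1*6 = -6)
h(w) = 2 + 1/(w + (21 + w)*(47 + w)) (h(w) = 2 + 1/(w + (w + 21)*(w + 47)) = 2 + 1/(w + (21 + w)*(47 + w)))
h(2*4)/b(99) = ((1975 + 2*(2*4)² + 138*(2*4))/(987 + (2*4)² + 69*(2*4)))/(-6) = ((1975 + 2*8² + 138*8)/(987 + 8² + 69*8))*(-⅙) = ((1975 + 2*64 + 1104)/(987 + 64 + 552))*(-⅙) = ((1975 + 128 + 1104)/1603)*(-⅙) = ((1/1603)*3207)*(-⅙) = (3207/1603)*(-⅙) = -1069/3206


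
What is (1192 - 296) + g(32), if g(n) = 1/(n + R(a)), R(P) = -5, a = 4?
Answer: 24193/27 ≈ 896.04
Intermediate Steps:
g(n) = 1/(-5 + n) (g(n) = 1/(n - 5) = 1/(-5 + n))
(1192 - 296) + g(32) = (1192 - 296) + 1/(-5 + 32) = 896 + 1/27 = 24193/27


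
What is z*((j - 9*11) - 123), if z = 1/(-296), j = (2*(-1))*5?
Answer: 29/37 ≈ 0.78378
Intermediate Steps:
j = -10 (j = -2*5 = -10)
z = -1/296 ≈ -0.0033784
z*((j - 9*11) - 123) = -((-10 - 9*11) - 123)/296 = -((-10 - 99) - 123)/296 = -(-109 - 123)/296 = -1/296*(-232) = 29/37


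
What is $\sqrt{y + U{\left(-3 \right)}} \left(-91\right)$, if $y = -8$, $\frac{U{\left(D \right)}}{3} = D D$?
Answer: $- 91 \sqrt{19} \approx -396.66$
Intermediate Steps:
$U{\left(D \right)} = 3 D^{2}$ ($U{\left(D \right)} = 3 D D = 3 D^{2}$)
$\sqrt{y + U{\left(-3 \right)}} \left(-91\right) = \sqrt{-8 + 3 \left(-3\right)^{2}} \left(-91\right) = \sqrt{-8 + 3 \cdot 9} \left(-91\right) = \sqrt{-8 + 27} \left(-91\right) = \sqrt{19} \left(-91\right) = - 91 \sqrt{19}$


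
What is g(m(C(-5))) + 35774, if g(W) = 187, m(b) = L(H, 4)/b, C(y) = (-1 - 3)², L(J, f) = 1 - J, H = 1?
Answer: 35961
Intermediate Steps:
C(y) = 16 (C(y) = (-4)² = 16)
m(b) = 0 (m(b) = (1 - 1*1)/b = (1 - 1)/b = 0/b = 0)
g(m(C(-5))) + 35774 = 187 + 35774 = 35961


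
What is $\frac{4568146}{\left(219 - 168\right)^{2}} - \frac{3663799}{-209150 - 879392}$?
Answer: $\frac{4982148324331}{2831297742} \approx 1759.7$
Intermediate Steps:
$\frac{4568146}{\left(219 - 168\right)^{2}} - \frac{3663799}{-209150 - 879392} = \frac{4568146}{51^{2}} - \frac{3663799}{-1088542} = \frac{4568146}{2601} - - \frac{3663799}{1088542} = 4568146 \cdot \frac{1}{2601} + \frac{3663799}{1088542} = \frac{4568146}{2601} + \frac{3663799}{1088542} = \frac{4982148324331}{2831297742}$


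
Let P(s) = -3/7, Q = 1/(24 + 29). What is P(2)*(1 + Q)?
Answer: -162/371 ≈ -0.43666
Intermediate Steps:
Q = 1/53 ≈ 0.018868
P(s) = -3/7 (P(s) = -3*⅐ = -3/7)
P(2)*(1 + Q) = -3*(1 + 1/53)/7 = -3/7*54/53 = -162/371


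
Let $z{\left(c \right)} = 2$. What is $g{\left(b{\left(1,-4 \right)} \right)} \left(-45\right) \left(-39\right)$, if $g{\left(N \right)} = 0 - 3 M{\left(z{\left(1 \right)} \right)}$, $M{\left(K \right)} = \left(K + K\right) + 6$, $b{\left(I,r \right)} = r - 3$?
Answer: $-52650$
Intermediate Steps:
$b{\left(I,r \right)} = -3 + r$ ($b{\left(I,r \right)} = r - 3 = -3 + r$)
$M{\left(K \right)} = 6 + 2 K$ ($M{\left(K \right)} = 2 K + 6 = 6 + 2 K$)
$g{\left(N \right)} = -30$ ($g{\left(N \right)} = 0 - 3 \left(6 + 2 \cdot 2\right) = 0 - 3 \left(6 + 4\right) = 0 - 30 = -30$)
$g{\left(b{\left(1,-4 \right)} \right)} \left(-45\right) \left(-39\right) = \left(-30\right) \left(-45\right) \left(-39\right) = 1350 \left(-39\right) = -52650$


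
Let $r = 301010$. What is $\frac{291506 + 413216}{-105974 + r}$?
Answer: $\frac{352361}{97518} \approx 3.6133$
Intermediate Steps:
$\frac{291506 + 413216}{-105974 + r} = \frac{291506 + 413216}{-105974 + 301010} = \frac{704722}{195036} = 704722 \cdot \frac{1}{195036} = \frac{352361}{97518}$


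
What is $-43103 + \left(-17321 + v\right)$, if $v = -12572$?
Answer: $-72996$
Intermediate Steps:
$-43103 + \left(-17321 + v\right) = -43103 - 29893 = -72996$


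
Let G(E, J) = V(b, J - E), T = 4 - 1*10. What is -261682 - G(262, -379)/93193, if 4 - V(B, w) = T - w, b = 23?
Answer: -24386929995/93193 ≈ -2.6168e+5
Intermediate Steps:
T = -6 (T = 4 - 10 = -6)
V(B, w) = 10 + w (V(B, w) = 4 - (-6 - w) = 4 + (6 + w) = 10 + w)
G(E, J) = 10 + J - E (G(E, J) = 10 + (J - E) = 10 + J - E)
-261682 - G(262, -379)/93193 = -261682 - (10 - 379 - 1*262)/93193 = -261682 - (10 - 379 - 262)/93193 = -261682 - (-631)/93193 = -261682 - 1*(-631/93193) = -261682 + 631/93193 = -24386929995/93193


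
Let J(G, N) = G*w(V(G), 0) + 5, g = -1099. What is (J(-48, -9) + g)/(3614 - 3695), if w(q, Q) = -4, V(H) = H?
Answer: 902/81 ≈ 11.136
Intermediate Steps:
J(G, N) = 5 - 4*G (J(G, N) = G*(-4) + 5 = -4*G + 5 = 5 - 4*G)
(J(-48, -9) + g)/(3614 - 3695) = ((5 - 4*(-48)) - 1099)/(3614 - 3695) = ((5 + 192) - 1099)/(-81) = (197 - 1099)*(-1/81) = -902*(-1/81) = 902/81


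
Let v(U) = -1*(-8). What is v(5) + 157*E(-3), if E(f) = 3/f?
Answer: -149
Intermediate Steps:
v(U) = 8
v(5) + 157*E(-3) = 8 + 157*(3/(-3)) = 8 + 157*(3*(-⅓)) = 8 + 157*(-1) = 8 - 157 = -149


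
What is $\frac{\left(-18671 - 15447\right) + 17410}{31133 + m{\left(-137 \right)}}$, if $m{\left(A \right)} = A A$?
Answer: $- \frac{8354}{24951} \approx -0.33482$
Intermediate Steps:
$m{\left(A \right)} = A^{2}$
$\frac{\left(-18671 - 15447\right) + 17410}{31133 + m{\left(-137 \right)}} = \frac{\left(-18671 - 15447\right) + 17410}{31133 + \left(-137\right)^{2}} = \frac{\left(-18671 - 15447\right) + 17410}{31133 + 18769} = \frac{-34118 + 17410}{49902} = \left(-16708\right) \frac{1}{49902} = - \frac{8354}{24951}$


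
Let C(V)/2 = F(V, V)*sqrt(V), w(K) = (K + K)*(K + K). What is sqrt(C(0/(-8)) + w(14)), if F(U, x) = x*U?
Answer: 28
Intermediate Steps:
F(U, x) = U*x
w(K) = 4*K**2 (w(K) = (2*K)*(2*K) = 4*K**2)
C(V) = 2*V**(5/2) (C(V) = 2*((V*V)*sqrt(V)) = 2*(V**2*sqrt(V)) = 2*V**(5/2))
sqrt(C(0/(-8)) + w(14)) = sqrt(2*(0/(-8))**(5/2) + 4*14**2) = sqrt(2*(0*(-1/8))**(5/2) + 4*196) = sqrt(2*0**(5/2) + 784) = sqrt(2*0 + 784) = sqrt(0 + 784) = sqrt(784) = 28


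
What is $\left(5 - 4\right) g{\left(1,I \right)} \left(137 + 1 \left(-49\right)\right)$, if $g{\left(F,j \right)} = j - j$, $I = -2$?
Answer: $0$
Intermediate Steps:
$g{\left(F,j \right)} = 0$
$\left(5 - 4\right) g{\left(1,I \right)} \left(137 + 1 \left(-49\right)\right) = \left(5 - 4\right) 0 \left(137 + 1 \left(-49\right)\right) = 1 \cdot 0 \left(137 - 49\right) = 0 \cdot 88 = 0$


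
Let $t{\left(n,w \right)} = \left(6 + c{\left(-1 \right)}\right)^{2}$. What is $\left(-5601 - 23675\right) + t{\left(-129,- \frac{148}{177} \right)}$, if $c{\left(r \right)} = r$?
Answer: $-29251$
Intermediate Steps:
$t{\left(n,w \right)} = 25$ ($t{\left(n,w \right)} = \left(6 - 1\right)^{2} = 5^{2} = 25$)
$\left(-5601 - 23675\right) + t{\left(-129,- \frac{148}{177} \right)} = \left(-5601 - 23675\right) + 25 = -29276 + 25 = -29251$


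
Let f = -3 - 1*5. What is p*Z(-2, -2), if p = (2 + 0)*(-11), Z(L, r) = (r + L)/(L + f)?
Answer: -44/5 ≈ -8.8000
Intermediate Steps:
f = -8 (f = -3 - 5 = -8)
Z(L, r) = (L + r)/(-8 + L) (Z(L, r) = (r + L)/(L - 8) = (L + r)/(-8 + L))
p = -22 (p = 2*(-11) = -22)
p*Z(-2, -2) = -22*(-2 - 2)/(-8 - 2) = -22*(-4)/(-10) = -(-11)*(-4)/5 = -22*⅖ = -44/5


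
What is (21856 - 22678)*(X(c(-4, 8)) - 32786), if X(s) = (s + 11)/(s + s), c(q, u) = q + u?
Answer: 107794203/4 ≈ 2.6949e+7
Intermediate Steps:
X(s) = (11 + s)/(2*s) (X(s) = (11 + s)/((2*s)) = (11 + s)*(1/(2*s)) = (11 + s)/(2*s))
(21856 - 22678)*(X(c(-4, 8)) - 32786) = (21856 - 22678)*((11 + (-4 + 8))/(2*(-4 + 8)) - 32786) = -822*((½)*(11 + 4)/4 - 32786) = -822*((½)*(¼)*15 - 32786) = -822*(15/8 - 32786) = -822*(-262273/8) = 107794203/4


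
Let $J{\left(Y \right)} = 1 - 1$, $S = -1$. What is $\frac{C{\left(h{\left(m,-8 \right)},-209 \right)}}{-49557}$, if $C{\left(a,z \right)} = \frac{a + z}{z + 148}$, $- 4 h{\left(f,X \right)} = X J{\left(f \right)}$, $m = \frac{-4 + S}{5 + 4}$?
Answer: $- \frac{209}{3022977} \approx -6.9137 \cdot 10^{-5}$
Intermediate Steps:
$J{\left(Y \right)} = 0$
$m = - \frac{5}{9}$ ($m = \frac{-4 - 1}{5 + 4} = - \frac{5}{9} \approx -0.55556$)
$h{\left(f,X \right)} = 0$ ($h{\left(f,X \right)} = - \frac{X 0}{4} = \left(- \frac{1}{4}\right) 0 = 0$)
$C{\left(a,z \right)} = \frac{a + z}{148 + z}$
$\frac{C{\left(h{\left(m,-8 \right)},-209 \right)}}{-49557} = \frac{\frac{1}{148 - 209} \left(0 - 209\right)}{-49557} = \frac{1}{-61} \left(-209\right) \left(- \frac{1}{49557}\right) = \left(- \frac{1}{61}\right) \left(-209\right) \left(- \frac{1}{49557}\right) = \frac{209}{61} \left(- \frac{1}{49557}\right) = - \frac{209}{3022977}$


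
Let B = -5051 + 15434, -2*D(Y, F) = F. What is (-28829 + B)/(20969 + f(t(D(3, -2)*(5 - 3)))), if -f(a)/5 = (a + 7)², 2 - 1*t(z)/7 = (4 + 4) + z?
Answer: -9223/4482 ≈ -2.0578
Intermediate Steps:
D(Y, F) = -F/2
t(z) = -42 - 7*z (t(z) = 14 - 7*((4 + 4) + z) = 14 - 7*(8 + z) = 14 + (-56 - 7*z) = -42 - 7*z)
f(a) = -5*(7 + a)² (f(a) = -5*(a + 7)² = -5*(7 + a)²)
B = 10383
(-28829 + B)/(20969 + f(t(D(3, -2)*(5 - 3)))) = (-28829 + 10383)/(20969 - 5*(7 + (-42 - 7*(-½*(-2))*(5 - 3)))²) = -18446/(20969 - 5*(7 + (-42 - 7*2))²) = -18446/(20969 - 5*(7 + (-42 - 14))²) = -18446/(20969 - 5*(7 - 56)²) = -18446/(20969 - 5*(-49)²) = -18446/(20969 - 5*2401) = -18446/(20969 - 12005) = -18446/8964 = -18446*1/8964 = -9223/4482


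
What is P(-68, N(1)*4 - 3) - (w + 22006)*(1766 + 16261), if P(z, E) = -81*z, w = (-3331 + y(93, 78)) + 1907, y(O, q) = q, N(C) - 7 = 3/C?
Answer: -372432312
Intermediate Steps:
N(C) = 7 + 3/C
w = -1346 (w = (-3331 + 78) + 1907 = -3253 + 1907 = -1346)
P(-68, N(1)*4 - 3) - (w + 22006)*(1766 + 16261) = -81*(-68) - (-1346 + 22006)*(1766 + 16261) = 5508 - 20660*18027 = 5508 - 1*372437820 = 5508 - 372437820 = -372432312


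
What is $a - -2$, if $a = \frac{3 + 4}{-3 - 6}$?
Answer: $\frac{11}{9} \approx 1.2222$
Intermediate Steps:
$a = - \frac{7}{9}$ ($a = \frac{7}{-9} = 7 \left(- \frac{1}{9}\right) = - \frac{7}{9} \approx -0.77778$)
$a - -2 = - \frac{7}{9} - -2 = - \frac{7}{9} + 2 = \frac{11}{9}$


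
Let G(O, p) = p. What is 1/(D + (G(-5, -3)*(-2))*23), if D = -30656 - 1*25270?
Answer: -1/55788 ≈ -1.7925e-5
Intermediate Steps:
D = -55926 (D = -30656 - 25270 = -55926)
1/(D + (G(-5, -3)*(-2))*23) = 1/(-55926 - 3*(-2)*23) = 1/(-55926 + 6*23) = 1/(-55926 + 138) = 1/(-55788) = -1/55788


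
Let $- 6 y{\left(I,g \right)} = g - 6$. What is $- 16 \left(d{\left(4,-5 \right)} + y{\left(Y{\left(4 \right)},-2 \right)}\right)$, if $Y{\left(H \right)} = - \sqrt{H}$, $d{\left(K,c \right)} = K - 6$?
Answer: $\frac{32}{3} \approx 10.667$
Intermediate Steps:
$d{\left(K,c \right)} = -6 + K$ ($d{\left(K,c \right)} = K - 6 = -6 + K$)
$y{\left(I,g \right)} = 1 - \frac{g}{6}$ ($y{\left(I,g \right)} = - \frac{g - 6}{6} = - \frac{-6 + g}{6} = 1 - \frac{g}{6}$)
$- 16 \left(d{\left(4,-5 \right)} + y{\left(Y{\left(4 \right)},-2 \right)}\right) = - 16 \left(\left(-6 + 4\right) + \left(1 - - \frac{1}{3}\right)\right) = - 16 \left(-2 + \left(1 + \frac{1}{3}\right)\right) = - 16 \left(-2 + \frac{4}{3}\right) = \left(-16\right) \left(- \frac{2}{3}\right) = \frac{32}{3}$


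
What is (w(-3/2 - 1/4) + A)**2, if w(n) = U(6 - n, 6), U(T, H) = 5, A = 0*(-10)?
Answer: 25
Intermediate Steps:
A = 0
w(n) = 5
(w(-3/2 - 1/4) + A)**2 = (5 + 0)**2 = 5**2 = 25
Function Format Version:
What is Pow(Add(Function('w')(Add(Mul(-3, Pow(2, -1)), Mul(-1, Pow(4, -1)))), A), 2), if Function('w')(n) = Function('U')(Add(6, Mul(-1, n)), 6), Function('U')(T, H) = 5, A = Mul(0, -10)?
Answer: 25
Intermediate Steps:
A = 0
Function('w')(n) = 5
Pow(Add(Function('w')(Add(Mul(-3, Pow(2, -1)), Mul(-1, Pow(4, -1)))), A), 2) = Pow(Add(5, 0), 2) = Pow(5, 2) = 25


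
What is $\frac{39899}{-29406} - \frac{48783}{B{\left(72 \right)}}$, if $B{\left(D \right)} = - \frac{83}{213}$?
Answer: $\frac{305547935657}{2440698} \approx 1.2519 \cdot 10^{5}$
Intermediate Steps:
$B{\left(D \right)} = - \frac{83}{213}$ ($B{\left(D \right)} = \left(-83\right) \frac{1}{213} = - \frac{83}{213}$)
$\frac{39899}{-29406} - \frac{48783}{B{\left(72 \right)}} = \frac{39899}{-29406} - \frac{48783}{- \frac{83}{213}} = 39899 \left(- \frac{1}{29406}\right) - - \frac{10390779}{83} = - \frac{39899}{29406} + \frac{10390779}{83} = \frac{305547935657}{2440698}$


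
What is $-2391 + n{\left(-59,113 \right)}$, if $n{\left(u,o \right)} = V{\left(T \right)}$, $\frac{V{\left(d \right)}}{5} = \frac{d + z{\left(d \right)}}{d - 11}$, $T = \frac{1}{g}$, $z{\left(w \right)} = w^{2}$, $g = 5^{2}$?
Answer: $- \frac{1637848}{685} \approx -2391.0$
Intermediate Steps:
$g = 25$
$T = \frac{1}{25} \approx 0.04$
$V{\left(d \right)} = \frac{5 \left(d + d^{2}\right)}{-11 + d}$ ($V{\left(d \right)} = 5 \frac{d + d^{2}}{d - 11} = 5 \frac{d + d^{2}}{-11 + d} = \frac{5 \left(d + d^{2}\right)}{-11 + d}$)
$n{\left(u,o \right)} = - \frac{13}{685}$ ($n{\left(u,o \right)} = 5 \cdot \frac{1}{25} \frac{1}{-11 + \frac{1}{25}} \left(1 + \frac{1}{25}\right) = 5 \cdot \frac{1}{25} \frac{1}{- \frac{274}{25}} \cdot \frac{26}{25} = 5 \cdot \frac{1}{25} \left(- \frac{25}{274}\right) \frac{26}{25} = - \frac{13}{685}$)
$-2391 + n{\left(-59,113 \right)} = -2391 - \frac{13}{685} = - \frac{1637848}{685}$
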